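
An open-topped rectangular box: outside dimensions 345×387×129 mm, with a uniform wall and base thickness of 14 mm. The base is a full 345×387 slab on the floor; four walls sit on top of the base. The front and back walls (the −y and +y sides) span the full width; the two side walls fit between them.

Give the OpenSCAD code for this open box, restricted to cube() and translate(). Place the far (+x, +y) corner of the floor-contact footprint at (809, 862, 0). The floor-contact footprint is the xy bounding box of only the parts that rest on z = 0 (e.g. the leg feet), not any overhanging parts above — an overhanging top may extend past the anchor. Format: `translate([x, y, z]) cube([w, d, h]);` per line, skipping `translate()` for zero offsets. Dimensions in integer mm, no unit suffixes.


translate([464, 475, 0]) cube([345, 387, 14]);
translate([464, 475, 14]) cube([345, 14, 115]);
translate([464, 848, 14]) cube([345, 14, 115]);
translate([464, 489, 14]) cube([14, 359, 115]);
translate([795, 489, 14]) cube([14, 359, 115]);


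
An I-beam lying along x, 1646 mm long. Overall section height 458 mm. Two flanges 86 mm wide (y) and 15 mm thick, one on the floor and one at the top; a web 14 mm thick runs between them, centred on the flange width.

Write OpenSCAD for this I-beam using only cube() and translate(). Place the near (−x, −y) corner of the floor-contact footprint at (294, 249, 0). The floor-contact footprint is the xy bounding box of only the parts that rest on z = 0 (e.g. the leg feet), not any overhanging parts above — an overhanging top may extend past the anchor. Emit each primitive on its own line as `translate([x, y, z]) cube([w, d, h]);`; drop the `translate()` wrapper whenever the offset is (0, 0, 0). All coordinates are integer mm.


translate([294, 249, 0]) cube([1646, 86, 15]);
translate([294, 285, 15]) cube([1646, 14, 428]);
translate([294, 249, 443]) cube([1646, 86, 15]);


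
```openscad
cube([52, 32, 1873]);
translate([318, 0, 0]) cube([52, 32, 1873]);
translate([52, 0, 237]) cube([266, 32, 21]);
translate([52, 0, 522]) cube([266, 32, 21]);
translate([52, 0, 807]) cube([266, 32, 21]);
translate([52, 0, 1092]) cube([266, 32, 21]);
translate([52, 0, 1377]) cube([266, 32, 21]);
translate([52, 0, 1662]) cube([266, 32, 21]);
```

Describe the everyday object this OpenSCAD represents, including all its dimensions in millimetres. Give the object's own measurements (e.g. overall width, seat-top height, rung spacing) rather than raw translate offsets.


A straight ladder. Two 52×32 mm vertical rails, 1873 mm tall, stand 370 mm apart (outside-to-outside) with their front faces coplanar on the −y side. 6 rungs, each 32 mm deep and 21 mm tall, span between the inner faces of the rails, front faces flush with the rails. The lowest rung's underside is at z = 237 mm and rungs are spaced 285 mm apart (underside to underside).


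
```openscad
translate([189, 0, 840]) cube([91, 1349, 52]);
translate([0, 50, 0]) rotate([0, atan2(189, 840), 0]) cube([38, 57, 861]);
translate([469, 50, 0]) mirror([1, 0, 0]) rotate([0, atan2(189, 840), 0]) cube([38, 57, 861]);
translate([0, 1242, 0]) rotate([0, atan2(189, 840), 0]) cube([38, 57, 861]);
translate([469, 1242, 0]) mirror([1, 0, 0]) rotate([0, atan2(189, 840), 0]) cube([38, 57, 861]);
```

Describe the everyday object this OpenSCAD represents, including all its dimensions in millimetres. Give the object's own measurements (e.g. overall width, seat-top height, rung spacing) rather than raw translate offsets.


A sawhorse. A 91×1349×52 mm beam (x, y, z) sits on two A-frame leg pairs. Each pair is two raked legs of 38×57 mm section (57 mm along y) splaying symmetrically in x. Each leg rises 840 mm vertically over 189 mm of horizontal reach and is 861 mm long along its own axis. Every leg's outer bottom edge rests on the floor and its outer top edge meets a bottom edge of the beam — the left legs (tilting toward +x) meet the beam's −x bottom edge, the right legs (their mirror images, tilting toward −x) meet its +x bottom edge — so the leg tops tuck under the beam, the beam's underside is 840 mm above the floor, and the feet are 469 mm apart outside-to-outside with the beam centred between them. The two leg pairs are set in 50 mm from either end of the beam.


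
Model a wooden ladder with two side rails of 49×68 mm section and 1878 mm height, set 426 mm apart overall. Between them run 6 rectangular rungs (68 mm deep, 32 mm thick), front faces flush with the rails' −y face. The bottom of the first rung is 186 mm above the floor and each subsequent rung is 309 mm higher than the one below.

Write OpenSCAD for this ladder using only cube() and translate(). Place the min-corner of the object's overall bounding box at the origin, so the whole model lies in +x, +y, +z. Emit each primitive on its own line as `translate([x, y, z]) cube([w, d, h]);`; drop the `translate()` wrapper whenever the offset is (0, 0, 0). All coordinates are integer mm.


cube([49, 68, 1878]);
translate([377, 0, 0]) cube([49, 68, 1878]);
translate([49, 0, 186]) cube([328, 68, 32]);
translate([49, 0, 495]) cube([328, 68, 32]);
translate([49, 0, 804]) cube([328, 68, 32]);
translate([49, 0, 1113]) cube([328, 68, 32]);
translate([49, 0, 1422]) cube([328, 68, 32]);
translate([49, 0, 1731]) cube([328, 68, 32]);


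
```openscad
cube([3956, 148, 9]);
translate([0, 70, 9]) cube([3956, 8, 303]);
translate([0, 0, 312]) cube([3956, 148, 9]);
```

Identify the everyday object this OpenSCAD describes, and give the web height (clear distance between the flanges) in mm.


An I-beam. The web height is 303 mm.

Two wide flanges with a thin centred web — an I-beam. Overall 321 mm minus two 9 mm flanges gives a web of 321 − 2·9 = 303 mm.


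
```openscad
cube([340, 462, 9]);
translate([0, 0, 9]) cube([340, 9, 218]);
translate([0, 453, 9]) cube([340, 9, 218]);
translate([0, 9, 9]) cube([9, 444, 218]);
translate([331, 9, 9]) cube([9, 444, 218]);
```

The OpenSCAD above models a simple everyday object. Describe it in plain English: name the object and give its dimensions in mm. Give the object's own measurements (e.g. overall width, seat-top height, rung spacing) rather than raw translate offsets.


An open-topped rectangular box: outside dimensions 340×462×227 mm, with a uniform wall and base thickness of 9 mm. The base is a full 340×462 slab on the floor; four walls sit on top of the base. The front and back walls (the −y and +y sides) span the full width; the two side walls fit between them.


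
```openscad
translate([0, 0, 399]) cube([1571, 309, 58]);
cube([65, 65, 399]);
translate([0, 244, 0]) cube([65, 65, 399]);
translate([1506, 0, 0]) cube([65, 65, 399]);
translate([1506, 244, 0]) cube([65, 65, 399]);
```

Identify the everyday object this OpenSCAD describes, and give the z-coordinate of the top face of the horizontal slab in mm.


A bench. The seat-top height is 457 mm.

A long slab on four corner posts — a bench. The slab sits at z = 399 with thickness 58, so the top is 399 + 58 = 457 mm.


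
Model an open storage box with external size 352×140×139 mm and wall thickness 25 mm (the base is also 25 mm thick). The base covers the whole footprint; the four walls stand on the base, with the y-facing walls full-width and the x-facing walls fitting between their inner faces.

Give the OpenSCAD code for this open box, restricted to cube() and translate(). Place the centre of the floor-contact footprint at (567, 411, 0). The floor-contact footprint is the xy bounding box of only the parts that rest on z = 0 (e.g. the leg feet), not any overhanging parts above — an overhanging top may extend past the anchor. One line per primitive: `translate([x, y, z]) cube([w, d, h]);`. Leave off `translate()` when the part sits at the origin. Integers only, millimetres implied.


translate([391, 341, 0]) cube([352, 140, 25]);
translate([391, 341, 25]) cube([352, 25, 114]);
translate([391, 456, 25]) cube([352, 25, 114]);
translate([391, 366, 25]) cube([25, 90, 114]);
translate([718, 366, 25]) cube([25, 90, 114]);


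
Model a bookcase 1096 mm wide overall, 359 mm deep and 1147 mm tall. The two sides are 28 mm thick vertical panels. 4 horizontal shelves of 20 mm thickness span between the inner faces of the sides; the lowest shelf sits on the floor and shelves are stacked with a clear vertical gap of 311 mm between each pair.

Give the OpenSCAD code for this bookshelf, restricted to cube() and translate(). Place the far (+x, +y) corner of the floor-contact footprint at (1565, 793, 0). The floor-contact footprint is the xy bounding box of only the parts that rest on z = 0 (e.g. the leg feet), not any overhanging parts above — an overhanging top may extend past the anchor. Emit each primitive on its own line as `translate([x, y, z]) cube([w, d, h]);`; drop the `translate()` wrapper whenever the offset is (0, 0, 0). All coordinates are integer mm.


translate([469, 434, 0]) cube([28, 359, 1147]);
translate([1537, 434, 0]) cube([28, 359, 1147]);
translate([497, 434, 0]) cube([1040, 359, 20]);
translate([497, 434, 331]) cube([1040, 359, 20]);
translate([497, 434, 662]) cube([1040, 359, 20]);
translate([497, 434, 993]) cube([1040, 359, 20]);


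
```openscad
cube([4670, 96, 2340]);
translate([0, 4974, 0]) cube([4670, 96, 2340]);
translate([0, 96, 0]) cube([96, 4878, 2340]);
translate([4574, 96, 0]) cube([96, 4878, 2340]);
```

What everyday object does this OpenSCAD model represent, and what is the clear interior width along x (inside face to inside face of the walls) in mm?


A house (or room) frame. The interior width is 4478 mm.

Four 2340 mm walls enclosing a rectangle with no floor or roof — a room or house frame. Outside width is 4670 mm and wall thickness is 96 mm, so the interior width is 4670 − 2 × 96 = 4478 mm.


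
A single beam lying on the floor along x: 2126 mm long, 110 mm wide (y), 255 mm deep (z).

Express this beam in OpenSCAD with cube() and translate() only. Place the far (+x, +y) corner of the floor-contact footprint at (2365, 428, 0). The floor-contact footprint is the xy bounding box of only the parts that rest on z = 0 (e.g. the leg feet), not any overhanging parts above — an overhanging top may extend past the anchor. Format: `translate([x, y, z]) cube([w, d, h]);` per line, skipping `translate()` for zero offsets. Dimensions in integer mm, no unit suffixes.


translate([239, 318, 0]) cube([2126, 110, 255]);


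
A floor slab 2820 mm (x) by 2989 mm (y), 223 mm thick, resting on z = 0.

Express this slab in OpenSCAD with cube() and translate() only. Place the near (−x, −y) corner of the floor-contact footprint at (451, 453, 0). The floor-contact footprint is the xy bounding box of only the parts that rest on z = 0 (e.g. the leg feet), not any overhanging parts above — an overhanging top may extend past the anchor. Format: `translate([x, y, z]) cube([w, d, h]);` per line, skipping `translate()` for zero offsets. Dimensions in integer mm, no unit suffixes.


translate([451, 453, 0]) cube([2820, 2989, 223]);


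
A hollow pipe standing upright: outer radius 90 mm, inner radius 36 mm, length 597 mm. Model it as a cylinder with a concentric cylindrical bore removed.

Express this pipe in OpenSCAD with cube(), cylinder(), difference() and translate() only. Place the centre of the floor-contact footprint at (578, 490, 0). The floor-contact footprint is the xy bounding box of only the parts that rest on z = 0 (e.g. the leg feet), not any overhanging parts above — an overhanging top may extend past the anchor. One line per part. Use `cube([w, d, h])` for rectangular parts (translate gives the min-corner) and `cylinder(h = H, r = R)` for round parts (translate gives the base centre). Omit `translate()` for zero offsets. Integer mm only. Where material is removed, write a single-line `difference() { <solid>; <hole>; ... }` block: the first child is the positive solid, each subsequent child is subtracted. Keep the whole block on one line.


difference() { translate([578, 490, 0]) cylinder(h = 597, r = 90); translate([578, 490, 0]) cylinder(h = 597, r = 36); }


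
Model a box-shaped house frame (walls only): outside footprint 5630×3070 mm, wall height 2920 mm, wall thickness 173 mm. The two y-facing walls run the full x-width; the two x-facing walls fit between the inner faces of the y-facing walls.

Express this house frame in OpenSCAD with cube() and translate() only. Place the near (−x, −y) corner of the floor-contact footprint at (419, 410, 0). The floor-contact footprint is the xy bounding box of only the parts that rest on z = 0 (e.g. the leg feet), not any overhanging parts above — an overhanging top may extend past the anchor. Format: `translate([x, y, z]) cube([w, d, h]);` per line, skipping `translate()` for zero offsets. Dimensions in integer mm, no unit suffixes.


translate([419, 410, 0]) cube([5630, 173, 2920]);
translate([419, 3307, 0]) cube([5630, 173, 2920]);
translate([419, 583, 0]) cube([173, 2724, 2920]);
translate([5876, 583, 0]) cube([173, 2724, 2920]);


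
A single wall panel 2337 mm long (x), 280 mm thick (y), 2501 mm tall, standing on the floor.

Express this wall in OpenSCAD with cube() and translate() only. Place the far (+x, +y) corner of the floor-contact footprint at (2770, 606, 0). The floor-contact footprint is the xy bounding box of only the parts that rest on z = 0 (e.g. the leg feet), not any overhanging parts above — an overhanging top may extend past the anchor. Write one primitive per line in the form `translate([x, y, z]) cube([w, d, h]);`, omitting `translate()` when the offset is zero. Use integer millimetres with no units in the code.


translate([433, 326, 0]) cube([2337, 280, 2501]);


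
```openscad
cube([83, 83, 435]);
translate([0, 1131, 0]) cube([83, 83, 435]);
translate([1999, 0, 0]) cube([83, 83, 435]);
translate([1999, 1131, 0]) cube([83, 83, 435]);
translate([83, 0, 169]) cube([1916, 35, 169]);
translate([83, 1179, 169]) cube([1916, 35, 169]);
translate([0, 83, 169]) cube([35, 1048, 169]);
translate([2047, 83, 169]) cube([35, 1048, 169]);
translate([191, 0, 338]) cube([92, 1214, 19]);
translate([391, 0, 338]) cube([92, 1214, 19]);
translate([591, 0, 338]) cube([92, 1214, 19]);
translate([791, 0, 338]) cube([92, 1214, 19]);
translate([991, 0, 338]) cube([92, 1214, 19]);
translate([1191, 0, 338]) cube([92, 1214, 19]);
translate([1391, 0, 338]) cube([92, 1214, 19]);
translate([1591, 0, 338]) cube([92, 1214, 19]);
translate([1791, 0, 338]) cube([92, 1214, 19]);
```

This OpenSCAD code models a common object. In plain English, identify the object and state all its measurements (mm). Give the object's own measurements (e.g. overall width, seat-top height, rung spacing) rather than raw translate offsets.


A bed frame 2082 mm long (x) by 1214 mm wide (y). Four 83×83 mm corner posts, 435 mm tall, at the corners of the footprint. Four rails of 35 mm thickness and 169 mm height run between adjacent posts with their undersides at z = 169 mm, their outer faces flush with the outside of the frame (the two x-running rails run between the posts' inner faces; the two y-running rails run between the posts' inner faces). 9 slats, each 92 mm wide (x) and 19 mm thick, lie across the top of the two x-running rails, running the full 1214 mm width of the frame in y; along x they sit between the end posts with a 108 mm gap after the −x posts and between neighbouring slats, leaving 116 mm before the +x posts.


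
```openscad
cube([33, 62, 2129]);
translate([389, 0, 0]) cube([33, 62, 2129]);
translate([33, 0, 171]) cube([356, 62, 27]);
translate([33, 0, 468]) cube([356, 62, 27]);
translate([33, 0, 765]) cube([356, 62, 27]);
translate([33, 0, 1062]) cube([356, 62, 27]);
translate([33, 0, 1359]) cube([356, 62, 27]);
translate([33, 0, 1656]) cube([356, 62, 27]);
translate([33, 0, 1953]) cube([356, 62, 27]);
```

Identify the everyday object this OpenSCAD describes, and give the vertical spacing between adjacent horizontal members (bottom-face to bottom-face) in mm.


A ladder. The rung spacing is 297 mm.

Two tall 33×62 posts with 7 short bars between them — a ladder. Adjacent rungs sit at z = 171 and z = 468, so the spacing is 468 − 171 = 297 mm.


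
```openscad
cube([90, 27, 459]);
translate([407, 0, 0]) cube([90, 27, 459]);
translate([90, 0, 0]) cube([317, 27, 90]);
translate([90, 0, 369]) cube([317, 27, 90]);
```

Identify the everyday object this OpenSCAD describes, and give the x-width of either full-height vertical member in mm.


A picture frame. The border width is 90 mm.

Four thin pieces enclosing a rectangular opening — a picture frame. The two full-height stiles are 459 mm tall; the top rail sits at z = 369 and is 90 mm tall, so the border above the opening is 459 − 369 = 90 mm, matching the stile x-width.


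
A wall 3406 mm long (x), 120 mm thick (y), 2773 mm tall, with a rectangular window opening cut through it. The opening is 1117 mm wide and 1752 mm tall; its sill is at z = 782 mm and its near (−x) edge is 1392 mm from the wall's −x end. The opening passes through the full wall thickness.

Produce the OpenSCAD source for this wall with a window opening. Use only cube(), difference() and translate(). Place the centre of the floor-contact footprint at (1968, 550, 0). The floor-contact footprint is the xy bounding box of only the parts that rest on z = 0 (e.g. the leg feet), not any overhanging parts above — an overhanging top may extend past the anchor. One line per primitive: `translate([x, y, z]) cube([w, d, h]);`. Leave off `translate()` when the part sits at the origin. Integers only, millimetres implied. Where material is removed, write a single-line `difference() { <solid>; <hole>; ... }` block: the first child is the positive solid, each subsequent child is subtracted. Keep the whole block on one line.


difference() { translate([265, 490, 0]) cube([3406, 120, 2773]); translate([1657, 490, 782]) cube([1117, 120, 1752]); }


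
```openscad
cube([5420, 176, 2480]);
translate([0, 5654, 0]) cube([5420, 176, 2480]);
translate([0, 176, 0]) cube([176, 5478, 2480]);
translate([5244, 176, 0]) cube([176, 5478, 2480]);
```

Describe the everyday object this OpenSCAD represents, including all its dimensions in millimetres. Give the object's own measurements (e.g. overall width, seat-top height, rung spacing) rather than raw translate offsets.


The wall frame of a small rectangular building: four walls, each 2480 mm tall and 176 mm thick, enclosing a footprint 5420 mm (x) by 5830 mm (y) outside-to-outside, with no floor or roof. The front and back walls (the −y and +y sides) span the full width; the two side walls fit between them.


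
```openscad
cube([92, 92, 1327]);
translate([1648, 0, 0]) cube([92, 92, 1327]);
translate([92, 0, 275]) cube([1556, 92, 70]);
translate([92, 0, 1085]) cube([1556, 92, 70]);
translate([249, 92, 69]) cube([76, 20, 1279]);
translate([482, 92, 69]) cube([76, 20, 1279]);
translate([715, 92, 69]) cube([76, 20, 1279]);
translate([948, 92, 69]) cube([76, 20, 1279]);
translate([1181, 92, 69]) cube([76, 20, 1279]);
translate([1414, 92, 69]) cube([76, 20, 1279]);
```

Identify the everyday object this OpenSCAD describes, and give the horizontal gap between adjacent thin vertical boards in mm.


A fence section. The picket gap is 157 mm.

Two posts, two rails, 6 pickets — a fence section. Span 1556 mm holds 6 pickets of 76 mm with 7 equal gaps: ⌊(1556 − 6·76) / 7⌋ = 157 mm.


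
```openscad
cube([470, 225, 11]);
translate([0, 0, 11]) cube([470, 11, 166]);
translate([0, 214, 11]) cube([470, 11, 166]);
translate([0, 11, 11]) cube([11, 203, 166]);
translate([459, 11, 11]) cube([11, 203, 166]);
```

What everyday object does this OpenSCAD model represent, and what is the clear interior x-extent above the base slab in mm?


An open box. The internal width is 448 mm.

A 470×225 base slab with four walls standing on it — an open box. The base is 470 mm wide and the walls are 11 mm thick, so the internal width is 470 − 2 × 11 = 448 mm.


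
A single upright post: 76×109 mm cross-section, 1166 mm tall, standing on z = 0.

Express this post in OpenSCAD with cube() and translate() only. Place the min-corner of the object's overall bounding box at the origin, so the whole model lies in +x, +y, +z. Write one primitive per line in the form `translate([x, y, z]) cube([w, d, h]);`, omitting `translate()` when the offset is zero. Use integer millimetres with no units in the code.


cube([76, 109, 1166]);


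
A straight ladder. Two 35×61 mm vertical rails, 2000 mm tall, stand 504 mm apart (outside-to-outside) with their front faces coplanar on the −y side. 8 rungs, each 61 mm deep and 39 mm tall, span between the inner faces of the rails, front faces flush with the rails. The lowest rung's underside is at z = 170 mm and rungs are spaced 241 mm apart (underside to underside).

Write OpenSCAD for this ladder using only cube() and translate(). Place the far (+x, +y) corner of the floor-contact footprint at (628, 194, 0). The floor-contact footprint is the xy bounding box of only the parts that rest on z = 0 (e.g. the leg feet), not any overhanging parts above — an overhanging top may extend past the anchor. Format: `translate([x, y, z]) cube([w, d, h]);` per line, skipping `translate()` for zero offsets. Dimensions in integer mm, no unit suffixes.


// rung span = 504 - 2*35 = 434
// rung[k] z = 170 + k*241
translate([124, 133, 0]) cube([35, 61, 2000]);
translate([593, 133, 0]) cube([35, 61, 2000]);
translate([159, 133, 170]) cube([434, 61, 39]);
translate([159, 133, 411]) cube([434, 61, 39]);
translate([159, 133, 652]) cube([434, 61, 39]);
translate([159, 133, 893]) cube([434, 61, 39]);
translate([159, 133, 1134]) cube([434, 61, 39]);
translate([159, 133, 1375]) cube([434, 61, 39]);
translate([159, 133, 1616]) cube([434, 61, 39]);
translate([159, 133, 1857]) cube([434, 61, 39]);


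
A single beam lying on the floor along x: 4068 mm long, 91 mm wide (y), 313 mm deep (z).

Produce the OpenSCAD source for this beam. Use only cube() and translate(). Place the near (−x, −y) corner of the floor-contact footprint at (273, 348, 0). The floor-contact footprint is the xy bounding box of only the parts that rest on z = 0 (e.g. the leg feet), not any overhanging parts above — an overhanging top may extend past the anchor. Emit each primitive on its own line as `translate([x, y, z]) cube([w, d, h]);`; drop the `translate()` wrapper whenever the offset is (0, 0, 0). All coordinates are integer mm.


translate([273, 348, 0]) cube([4068, 91, 313]);


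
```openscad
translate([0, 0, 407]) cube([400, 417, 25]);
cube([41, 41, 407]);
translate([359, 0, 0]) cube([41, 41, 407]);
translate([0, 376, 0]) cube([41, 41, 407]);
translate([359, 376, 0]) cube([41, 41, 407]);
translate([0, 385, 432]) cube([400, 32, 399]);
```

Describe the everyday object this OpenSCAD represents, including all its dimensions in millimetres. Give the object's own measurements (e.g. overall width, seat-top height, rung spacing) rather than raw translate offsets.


A chair. The seat is a 400×417×25 mm slab with its top at z = 432 mm, on four 41×41 mm corner legs (flush with the seat edges, standing on z = 0). A flat backrest 32 mm thick, 399 mm tall, spans the full seat width and rises from the seat top along its +y edge, rear face flush with the rear of the seat.


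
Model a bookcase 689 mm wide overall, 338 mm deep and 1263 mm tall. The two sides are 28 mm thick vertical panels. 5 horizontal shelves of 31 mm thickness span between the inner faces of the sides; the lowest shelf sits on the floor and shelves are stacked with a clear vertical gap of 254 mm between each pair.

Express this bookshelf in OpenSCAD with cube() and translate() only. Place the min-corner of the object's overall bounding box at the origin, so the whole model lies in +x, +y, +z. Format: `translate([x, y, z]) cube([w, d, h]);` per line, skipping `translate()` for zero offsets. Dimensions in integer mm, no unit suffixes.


cube([28, 338, 1263]);
translate([661, 0, 0]) cube([28, 338, 1263]);
translate([28, 0, 0]) cube([633, 338, 31]);
translate([28, 0, 285]) cube([633, 338, 31]);
translate([28, 0, 570]) cube([633, 338, 31]);
translate([28, 0, 855]) cube([633, 338, 31]);
translate([28, 0, 1140]) cube([633, 338, 31]);


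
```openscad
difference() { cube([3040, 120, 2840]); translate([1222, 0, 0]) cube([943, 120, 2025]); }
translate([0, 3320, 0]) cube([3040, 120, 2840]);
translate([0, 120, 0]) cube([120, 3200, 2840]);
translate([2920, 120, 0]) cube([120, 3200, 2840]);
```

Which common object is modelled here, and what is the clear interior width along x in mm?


A single room. The interior width is 2800 mm.

Four walls enclosing a rectangle with a door in the front wall — a room. Outside width 3040 minus two 120 mm walls gives 2800 mm.


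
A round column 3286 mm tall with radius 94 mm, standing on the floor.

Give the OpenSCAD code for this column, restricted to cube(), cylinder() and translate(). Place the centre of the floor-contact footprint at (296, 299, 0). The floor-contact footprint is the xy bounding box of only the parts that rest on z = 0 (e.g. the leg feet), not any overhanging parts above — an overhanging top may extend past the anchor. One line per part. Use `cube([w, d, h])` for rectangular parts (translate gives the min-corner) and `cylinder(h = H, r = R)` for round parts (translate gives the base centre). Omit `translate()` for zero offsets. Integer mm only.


translate([296, 299, 0]) cylinder(h = 3286, r = 94);


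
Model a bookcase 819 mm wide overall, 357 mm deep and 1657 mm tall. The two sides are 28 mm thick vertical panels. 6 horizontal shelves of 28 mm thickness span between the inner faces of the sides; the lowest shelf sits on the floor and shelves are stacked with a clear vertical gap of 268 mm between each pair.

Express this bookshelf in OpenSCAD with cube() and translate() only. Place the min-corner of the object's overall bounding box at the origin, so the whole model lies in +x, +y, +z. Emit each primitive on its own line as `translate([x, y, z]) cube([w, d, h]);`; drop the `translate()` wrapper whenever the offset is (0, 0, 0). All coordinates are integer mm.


cube([28, 357, 1657]);
translate([791, 0, 0]) cube([28, 357, 1657]);
translate([28, 0, 0]) cube([763, 357, 28]);
translate([28, 0, 296]) cube([763, 357, 28]);
translate([28, 0, 592]) cube([763, 357, 28]);
translate([28, 0, 888]) cube([763, 357, 28]);
translate([28, 0, 1184]) cube([763, 357, 28]);
translate([28, 0, 1480]) cube([763, 357, 28]);


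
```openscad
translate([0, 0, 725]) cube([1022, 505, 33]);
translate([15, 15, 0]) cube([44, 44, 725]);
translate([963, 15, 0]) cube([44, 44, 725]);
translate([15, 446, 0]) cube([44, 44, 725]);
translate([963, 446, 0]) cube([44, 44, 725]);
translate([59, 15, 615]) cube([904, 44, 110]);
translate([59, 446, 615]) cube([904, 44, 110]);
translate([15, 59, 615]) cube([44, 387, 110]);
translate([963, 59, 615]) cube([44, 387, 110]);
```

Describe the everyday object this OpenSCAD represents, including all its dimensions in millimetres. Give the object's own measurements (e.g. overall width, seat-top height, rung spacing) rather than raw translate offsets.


A rectangular dining table. The top is 1022×505×33 mm with its upper surface at z = 758 mm. It stands on four 44×44 mm square legs, each inset 15 mm from the nearest pair of top edges, running from the floor to the underside of the top. Four apron rails, 44 mm thick and 110 mm tall, run between adjacent legs with their top edges flush with the underside of the top and their outer faces flush with the legs' outer faces.


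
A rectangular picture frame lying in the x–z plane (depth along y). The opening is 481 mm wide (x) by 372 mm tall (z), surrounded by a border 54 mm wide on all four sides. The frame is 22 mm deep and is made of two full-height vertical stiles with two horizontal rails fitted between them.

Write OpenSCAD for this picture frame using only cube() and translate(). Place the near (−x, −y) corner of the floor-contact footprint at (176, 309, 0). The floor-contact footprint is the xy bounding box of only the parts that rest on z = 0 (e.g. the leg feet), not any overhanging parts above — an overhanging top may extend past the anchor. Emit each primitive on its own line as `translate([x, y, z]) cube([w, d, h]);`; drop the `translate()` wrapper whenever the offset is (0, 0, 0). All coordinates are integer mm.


translate([176, 309, 0]) cube([54, 22, 480]);
translate([711, 309, 0]) cube([54, 22, 480]);
translate([230, 309, 0]) cube([481, 22, 54]);
translate([230, 309, 426]) cube([481, 22, 54]);


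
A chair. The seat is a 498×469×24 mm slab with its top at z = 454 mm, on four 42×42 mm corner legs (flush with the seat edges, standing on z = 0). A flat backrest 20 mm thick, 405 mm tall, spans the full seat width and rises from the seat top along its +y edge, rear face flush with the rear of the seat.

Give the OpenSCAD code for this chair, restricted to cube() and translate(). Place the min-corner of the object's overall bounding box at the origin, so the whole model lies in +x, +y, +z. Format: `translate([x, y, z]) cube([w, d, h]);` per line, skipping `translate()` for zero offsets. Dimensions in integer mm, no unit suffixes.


// leg_h = 454 - 24 = 430
translate([0, 0, 430]) cube([498, 469, 24]);
cube([42, 42, 430]);
translate([456, 0, 0]) cube([42, 42, 430]);
translate([0, 427, 0]) cube([42, 42, 430]);
translate([456, 427, 0]) cube([42, 42, 430]);
translate([0, 449, 454]) cube([498, 20, 405]);


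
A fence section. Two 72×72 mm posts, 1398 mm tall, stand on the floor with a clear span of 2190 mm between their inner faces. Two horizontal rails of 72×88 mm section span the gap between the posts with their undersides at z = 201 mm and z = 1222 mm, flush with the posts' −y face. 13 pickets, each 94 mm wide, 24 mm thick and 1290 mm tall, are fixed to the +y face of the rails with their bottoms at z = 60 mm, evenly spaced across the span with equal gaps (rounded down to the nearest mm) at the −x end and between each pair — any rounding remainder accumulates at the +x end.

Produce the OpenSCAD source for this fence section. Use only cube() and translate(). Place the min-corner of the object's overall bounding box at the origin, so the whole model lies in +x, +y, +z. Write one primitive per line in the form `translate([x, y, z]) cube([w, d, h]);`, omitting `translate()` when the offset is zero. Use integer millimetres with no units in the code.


cube([72, 72, 1398]);
translate([2262, 0, 0]) cube([72, 72, 1398]);
translate([72, 0, 201]) cube([2190, 72, 88]);
translate([72, 0, 1222]) cube([2190, 72, 88]);
translate([141, 72, 60]) cube([94, 24, 1290]);
translate([304, 72, 60]) cube([94, 24, 1290]);
translate([467, 72, 60]) cube([94, 24, 1290]);
translate([630, 72, 60]) cube([94, 24, 1290]);
translate([793, 72, 60]) cube([94, 24, 1290]);
translate([956, 72, 60]) cube([94, 24, 1290]);
translate([1119, 72, 60]) cube([94, 24, 1290]);
translate([1282, 72, 60]) cube([94, 24, 1290]);
translate([1445, 72, 60]) cube([94, 24, 1290]);
translate([1608, 72, 60]) cube([94, 24, 1290]);
translate([1771, 72, 60]) cube([94, 24, 1290]);
translate([1934, 72, 60]) cube([94, 24, 1290]);
translate([2097, 72, 60]) cube([94, 24, 1290]);


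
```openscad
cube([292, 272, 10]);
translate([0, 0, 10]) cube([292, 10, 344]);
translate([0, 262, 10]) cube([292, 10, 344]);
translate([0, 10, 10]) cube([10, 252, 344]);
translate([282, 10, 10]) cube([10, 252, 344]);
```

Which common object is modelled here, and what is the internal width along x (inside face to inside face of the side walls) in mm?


An open box. The internal width is 272 mm.

A 292×272 base slab with four walls standing on it — an open box. The base is 292 mm wide and the walls are 10 mm thick, so the internal width is 292 − 2 × 10 = 272 mm.


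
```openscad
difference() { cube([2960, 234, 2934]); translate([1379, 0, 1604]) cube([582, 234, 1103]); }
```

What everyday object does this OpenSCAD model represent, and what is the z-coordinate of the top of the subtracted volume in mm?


A wall with a window opening. The window head height is 2707 mm.

A wall with a rectangular opening subtracted — a window. Sill at z = 1604, opening 1103 mm tall, so the head is at 1604 + 1103 = 2707 mm.


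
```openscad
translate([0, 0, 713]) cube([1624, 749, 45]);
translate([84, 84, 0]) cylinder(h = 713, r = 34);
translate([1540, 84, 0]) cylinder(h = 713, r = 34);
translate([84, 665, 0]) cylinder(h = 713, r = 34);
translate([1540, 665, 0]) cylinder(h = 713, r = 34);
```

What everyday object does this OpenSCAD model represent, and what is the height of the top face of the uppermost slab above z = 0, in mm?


A table. The table height is 758 mm.

A 1624×749×45 slab sits at z = 713 on four Ø68 mm round legs — a table. The top surface is at 713 + 45 = 758 mm.


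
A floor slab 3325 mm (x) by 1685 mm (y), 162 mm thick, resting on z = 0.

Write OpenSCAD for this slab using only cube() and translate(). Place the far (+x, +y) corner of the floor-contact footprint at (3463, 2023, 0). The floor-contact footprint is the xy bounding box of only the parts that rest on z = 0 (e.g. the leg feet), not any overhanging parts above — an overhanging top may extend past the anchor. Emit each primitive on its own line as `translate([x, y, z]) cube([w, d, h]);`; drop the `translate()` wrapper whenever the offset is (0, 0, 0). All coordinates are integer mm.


translate([138, 338, 0]) cube([3325, 1685, 162]);


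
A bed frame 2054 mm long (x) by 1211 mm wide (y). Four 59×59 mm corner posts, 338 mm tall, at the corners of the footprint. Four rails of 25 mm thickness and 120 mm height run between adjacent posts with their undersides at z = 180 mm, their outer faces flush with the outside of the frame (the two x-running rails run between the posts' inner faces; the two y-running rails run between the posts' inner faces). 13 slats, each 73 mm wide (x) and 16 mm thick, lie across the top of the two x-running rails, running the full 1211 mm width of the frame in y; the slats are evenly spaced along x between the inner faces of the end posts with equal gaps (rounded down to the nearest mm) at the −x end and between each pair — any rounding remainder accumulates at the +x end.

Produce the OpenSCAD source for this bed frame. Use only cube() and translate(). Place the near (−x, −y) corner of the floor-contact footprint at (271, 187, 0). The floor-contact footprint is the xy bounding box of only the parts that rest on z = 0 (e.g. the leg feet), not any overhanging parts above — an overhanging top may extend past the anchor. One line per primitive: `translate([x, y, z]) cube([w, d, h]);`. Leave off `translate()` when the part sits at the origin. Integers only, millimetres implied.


// slat z = rail_z + rail_h = 180 + 120 = 300
// slat gap = ⌊(1936 − 13·73) / 14⌋ = 70
translate([271, 187, 0]) cube([59, 59, 338]);
translate([271, 1339, 0]) cube([59, 59, 338]);
translate([2266, 187, 0]) cube([59, 59, 338]);
translate([2266, 1339, 0]) cube([59, 59, 338]);
translate([330, 187, 180]) cube([1936, 25, 120]);
translate([330, 1373, 180]) cube([1936, 25, 120]);
translate([271, 246, 180]) cube([25, 1093, 120]);
translate([2300, 246, 180]) cube([25, 1093, 120]);
translate([400, 187, 300]) cube([73, 1211, 16]);
translate([543, 187, 300]) cube([73, 1211, 16]);
translate([686, 187, 300]) cube([73, 1211, 16]);
translate([829, 187, 300]) cube([73, 1211, 16]);
translate([972, 187, 300]) cube([73, 1211, 16]);
translate([1115, 187, 300]) cube([73, 1211, 16]);
translate([1258, 187, 300]) cube([73, 1211, 16]);
translate([1401, 187, 300]) cube([73, 1211, 16]);
translate([1544, 187, 300]) cube([73, 1211, 16]);
translate([1687, 187, 300]) cube([73, 1211, 16]);
translate([1830, 187, 300]) cube([73, 1211, 16]);
translate([1973, 187, 300]) cube([73, 1211, 16]);
translate([2116, 187, 300]) cube([73, 1211, 16]);


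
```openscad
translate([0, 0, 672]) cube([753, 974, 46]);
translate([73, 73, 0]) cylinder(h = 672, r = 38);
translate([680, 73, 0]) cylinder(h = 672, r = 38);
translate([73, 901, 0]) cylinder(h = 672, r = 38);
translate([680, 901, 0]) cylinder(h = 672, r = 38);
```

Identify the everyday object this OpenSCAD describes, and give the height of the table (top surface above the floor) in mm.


A table. The table height is 718 mm.

A 753×974×46 slab sits at z = 672 on four Ø76 mm round legs — a table. The top surface is at 672 + 46 = 718 mm.


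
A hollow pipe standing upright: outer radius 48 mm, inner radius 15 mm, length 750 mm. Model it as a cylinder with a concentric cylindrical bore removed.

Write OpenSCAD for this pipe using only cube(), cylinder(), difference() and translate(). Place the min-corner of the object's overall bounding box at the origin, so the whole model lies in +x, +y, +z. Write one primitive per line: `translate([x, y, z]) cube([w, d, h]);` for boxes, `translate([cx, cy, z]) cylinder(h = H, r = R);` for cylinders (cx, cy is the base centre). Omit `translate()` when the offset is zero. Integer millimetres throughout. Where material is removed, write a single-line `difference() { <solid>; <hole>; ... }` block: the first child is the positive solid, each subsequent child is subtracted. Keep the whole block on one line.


difference() { translate([48, 48, 0]) cylinder(h = 750, r = 48); translate([48, 48, 0]) cylinder(h = 750, r = 15); }


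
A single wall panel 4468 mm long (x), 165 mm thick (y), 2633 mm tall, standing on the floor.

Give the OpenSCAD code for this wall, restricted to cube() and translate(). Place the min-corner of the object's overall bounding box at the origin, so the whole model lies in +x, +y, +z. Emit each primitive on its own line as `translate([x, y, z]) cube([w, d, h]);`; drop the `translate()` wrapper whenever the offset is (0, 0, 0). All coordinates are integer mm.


cube([4468, 165, 2633]);


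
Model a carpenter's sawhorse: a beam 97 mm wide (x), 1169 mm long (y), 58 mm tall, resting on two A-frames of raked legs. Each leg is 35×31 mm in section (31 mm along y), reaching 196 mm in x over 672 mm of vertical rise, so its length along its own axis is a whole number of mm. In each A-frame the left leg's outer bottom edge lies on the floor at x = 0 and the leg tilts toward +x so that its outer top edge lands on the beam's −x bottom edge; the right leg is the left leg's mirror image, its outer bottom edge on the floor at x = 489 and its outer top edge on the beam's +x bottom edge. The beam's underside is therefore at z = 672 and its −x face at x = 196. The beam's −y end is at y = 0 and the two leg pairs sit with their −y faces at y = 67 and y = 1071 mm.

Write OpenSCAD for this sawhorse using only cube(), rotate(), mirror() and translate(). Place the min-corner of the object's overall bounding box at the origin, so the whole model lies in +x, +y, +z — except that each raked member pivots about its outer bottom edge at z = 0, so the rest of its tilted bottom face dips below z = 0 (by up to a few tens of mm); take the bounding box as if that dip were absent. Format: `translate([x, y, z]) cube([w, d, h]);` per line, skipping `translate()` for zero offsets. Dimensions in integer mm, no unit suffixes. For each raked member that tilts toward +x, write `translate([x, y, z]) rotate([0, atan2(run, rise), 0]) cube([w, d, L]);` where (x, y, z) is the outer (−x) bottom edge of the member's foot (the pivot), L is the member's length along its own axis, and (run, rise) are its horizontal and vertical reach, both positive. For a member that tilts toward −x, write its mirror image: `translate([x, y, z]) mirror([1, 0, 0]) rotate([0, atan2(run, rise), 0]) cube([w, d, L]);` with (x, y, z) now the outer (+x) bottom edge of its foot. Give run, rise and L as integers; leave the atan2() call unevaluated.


// leg length = √(196² + 672²) = 700
// right-leg outer foot x = 2·196 + 97 = 489
// beam min-corner = (196, 0, 672)
translate([196, 0, 672]) cube([97, 1169, 58]);
translate([0, 67, 0]) rotate([0, atan2(196, 672), 0]) cube([35, 31, 700]);
translate([489, 67, 0]) mirror([1, 0, 0]) rotate([0, atan2(196, 672), 0]) cube([35, 31, 700]);
translate([0, 1071, 0]) rotate([0, atan2(196, 672), 0]) cube([35, 31, 700]);
translate([489, 1071, 0]) mirror([1, 0, 0]) rotate([0, atan2(196, 672), 0]) cube([35, 31, 700]);
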